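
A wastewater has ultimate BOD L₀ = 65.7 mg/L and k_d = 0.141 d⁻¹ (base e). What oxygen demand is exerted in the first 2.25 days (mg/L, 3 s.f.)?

y_t = L₀(1 − e^(−k_d t)) = 65.7 × (1 − e^(−0.141×2.25))
= 65.7 × (1 − 0.7281) = 65.7 × 0.2719 = 17.86 mg/L.

y ≈ 17.9 mg/L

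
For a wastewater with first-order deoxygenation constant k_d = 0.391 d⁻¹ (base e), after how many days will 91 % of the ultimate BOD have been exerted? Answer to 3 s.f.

y/L₀ = 1 − e^(−k_d t) = 0.91 ⇒ e^(−k_d t) = 0.0900
t = −ln(0.0900) / 0.391 = 2.408 / 0.391 = 6.158 d.

t ≈ 6.16 d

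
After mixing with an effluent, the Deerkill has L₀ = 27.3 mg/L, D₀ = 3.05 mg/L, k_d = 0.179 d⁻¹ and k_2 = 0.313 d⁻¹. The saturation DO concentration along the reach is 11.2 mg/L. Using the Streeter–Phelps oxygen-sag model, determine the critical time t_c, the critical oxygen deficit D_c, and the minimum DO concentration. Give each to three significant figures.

t_c ≈ 3.52 d; D_c ≈ 8.32 mg/L; min DO ≈ 2.88 mg/L

t_c = [1/(k_2−k_d)] ln[(k_2/k_d)(1 − D₀(k_2−k_d)/(k_d L₀))]
= [1/(0.313−0.179)] ln[(0.313/0.179)(1 − 3.05×0.1340/(0.179×27.3))]
= (1/0.1340) ln[1.749 × 0.9164] = 7.463 × ln(1.602) = 7.463 × 0.4715 = 3.518 d.
L(t_c) = L₀ e^(−k_d t_c) = 27.3 × 0.5327 = 14.54 mg/L, and at the critical point k_2 D_c = k_d L, so D_c = (0.179/0.313) × 14.54 = 8.317 mg/L.
Minimum DO = C_s − D_c = 11.2 − 8.317 = 2.883 mg/L.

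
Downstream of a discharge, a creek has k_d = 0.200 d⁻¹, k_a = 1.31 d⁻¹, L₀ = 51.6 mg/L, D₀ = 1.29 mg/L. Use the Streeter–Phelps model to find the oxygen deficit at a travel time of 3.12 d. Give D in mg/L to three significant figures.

k_d L₀/(k_a−k_d) = 0.200×51.6/(1.31−0.200) = 10.32/1.110 = 9.297 mg/L.
e^(−k_d t) = e^(−0.200×3.120) = 0.5358; e^(−k_a t) = e^(−1.31×3.120) = 0.01679.
D = 9.297 × (0.5358 − 0.01679) + 1.29 × 0.01679 = 4.825 + 0.02165 = 4.847 mg/L.

D ≈ 4.85 mg/L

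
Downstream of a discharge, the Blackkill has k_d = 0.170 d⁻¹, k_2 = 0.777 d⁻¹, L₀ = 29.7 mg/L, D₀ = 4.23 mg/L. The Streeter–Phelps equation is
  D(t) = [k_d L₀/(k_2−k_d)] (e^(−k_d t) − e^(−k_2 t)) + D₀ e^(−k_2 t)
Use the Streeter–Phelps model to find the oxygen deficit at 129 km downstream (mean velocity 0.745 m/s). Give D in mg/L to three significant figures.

Travel time t = x/v = 129 km / (0.745 m/s) = 129000 m / 0.745 m/s = 173200 s = 2.004 d.
k_d L₀/(k_2−k_d) = 0.170×29.7/(0.777−0.170) = 5.049/0.6070 = 8.318 mg/L.
e^(−k_d t) = e^(−0.170×2.004) = 0.7113; e^(−k_2 t) = e^(−0.777×2.004) = 0.2107.
D = 8.318 × (0.7113 − 0.2107) + 4.23 × 0.2107 = 4.164 + 0.8914 = 5.055 mg/L.

D ≈ 5.05 mg/L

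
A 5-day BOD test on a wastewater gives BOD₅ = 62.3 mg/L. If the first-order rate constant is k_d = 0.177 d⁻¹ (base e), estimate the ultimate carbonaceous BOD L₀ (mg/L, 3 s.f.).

BOD₅ = L₀(1 − e^(−5k_d)) ⇒ L₀ = BOD₅ / (1 − e^(−5×0.177))
= 62.3 / (1 − 0.4127) = 62.3 / 0.5873 = 106.1 mg/L.

L₀ ≈ 106 mg/L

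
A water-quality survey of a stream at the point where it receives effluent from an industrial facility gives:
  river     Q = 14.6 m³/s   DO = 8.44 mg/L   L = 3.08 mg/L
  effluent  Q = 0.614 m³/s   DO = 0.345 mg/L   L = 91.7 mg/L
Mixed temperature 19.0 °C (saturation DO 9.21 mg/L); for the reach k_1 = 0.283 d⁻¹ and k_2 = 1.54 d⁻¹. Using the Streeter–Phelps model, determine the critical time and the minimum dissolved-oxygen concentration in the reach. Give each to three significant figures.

t_c ≈ 0.301 d; minimum DO ≈ 8.09 mg/L

Mixed DO = (14.6×8.44 + 0.614×0.345)/(14.6+0.614) = 123.4/15.21 = 8.113 mg/L.
Mixed L₀ = (14.6×3.08 + 0.614×91.7)/(15.21) = 101.3/15.21 = 6.656 mg/L.
Initial deficit D₀ = C_s − DO₀ = 9.21 − 8.113 = 1.097 mg/L.
t_c = (1/1.257) ln[(1.54/0.283)(1 − 1.097×1.257/(0.283×6.656))] = 0.7955 × ln(1.459) = 0.3008 d.
D_c = (0.283/1.54) × 6.656 × e^(−0.283×0.3008) = 0.1838 × 6.656 × 0.9184 = 1.123 mg/L.
Minimum DO = 9.21 − 1.123 = 8.087 mg/L.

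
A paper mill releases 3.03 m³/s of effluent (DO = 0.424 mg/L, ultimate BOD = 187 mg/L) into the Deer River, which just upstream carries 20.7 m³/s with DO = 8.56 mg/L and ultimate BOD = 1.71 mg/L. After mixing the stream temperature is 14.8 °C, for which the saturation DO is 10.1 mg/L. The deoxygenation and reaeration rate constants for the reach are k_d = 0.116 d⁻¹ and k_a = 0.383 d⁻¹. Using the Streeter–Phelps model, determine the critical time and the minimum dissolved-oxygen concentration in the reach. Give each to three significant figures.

Mixed DO = (20.7×8.56 + 3.03×0.424)/(20.7+3.03) = 178.5/23.73 = 7.521 mg/L.
Mixed L₀ = (20.7×1.71 + 3.03×187)/(23.73) = 602.0/23.73 = 25.37 mg/L.
Initial deficit D₀ = C_s − DO₀ = 10.1 − 7.521 = 2.579 mg/L.
t_c = (1/0.2670) ln[(0.383/0.116)(1 − 2.579×0.2670/(0.116×25.37))] = 3.745 × ln(2.529) = 3.475 d.
D_c = (0.116/0.383) × 25.37 × e^(−0.116×3.475) = 0.3029 × 25.37 × 0.6682 = 5.134 mg/L.
Minimum DO = 10.1 − 5.134 = 4.966 mg/L.

t_c ≈ 3.48 d; minimum DO ≈ 4.97 mg/L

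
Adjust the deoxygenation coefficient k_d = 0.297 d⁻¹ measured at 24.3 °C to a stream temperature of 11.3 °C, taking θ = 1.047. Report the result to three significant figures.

k_d(T₂) = k_d(T₁) · θ^(T₂−T₁) = 0.297 × 1.047^(11.3−24.3)
= 0.297 × 1.047^-13.0 = 0.297 × 0.5504 = 0.1635 d⁻¹.

k_d ≈ 0.163 d⁻¹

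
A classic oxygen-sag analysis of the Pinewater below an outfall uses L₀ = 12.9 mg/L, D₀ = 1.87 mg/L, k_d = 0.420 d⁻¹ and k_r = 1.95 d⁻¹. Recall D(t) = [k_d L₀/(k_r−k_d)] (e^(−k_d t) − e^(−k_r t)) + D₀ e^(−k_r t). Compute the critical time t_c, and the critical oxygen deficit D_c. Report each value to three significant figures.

t_c ≈ 0.513 d; D_c ≈ 2.24 mg/L

t_c = [1/(k_r−k_d)] ln[(k_r/k_d)(1 − D₀(k_r−k_d)/(k_d L₀))]
= [1/(1.95−0.420)] ln[(1.95/0.420)(1 − 1.87×1.530/(0.420×12.9))]
= (1/1.530) ln[4.643 × 0.4719] = 0.6536 × ln(2.191) = 0.6536 × 0.7844 = 0.5127 d.
D_c = (k_d/k_r) L₀ e^(−k_d t_c) = (0.420/1.95) × 12.9 × e^(−0.420×0.5127) = 0.2154 × 12.9 × 0.8063 = 2.240 mg/L.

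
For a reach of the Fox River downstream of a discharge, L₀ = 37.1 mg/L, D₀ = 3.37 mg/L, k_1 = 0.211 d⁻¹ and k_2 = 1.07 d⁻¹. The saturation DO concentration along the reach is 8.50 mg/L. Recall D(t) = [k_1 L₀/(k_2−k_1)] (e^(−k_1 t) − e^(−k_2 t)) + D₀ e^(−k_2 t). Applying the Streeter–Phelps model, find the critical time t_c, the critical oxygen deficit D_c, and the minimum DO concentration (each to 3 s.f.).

t_c = [1/(k_2−k_1)] ln[(k_2/k_1)(1 − D₀(k_2−k_1)/(k_1 L₀))]
= [1/(1.07−0.211)] ln[(1.07/0.211)(1 − 3.37×0.8590/(0.211×37.1))]
= (1/0.8590) ln[5.071 × 0.6302] = 1.164 × ln(3.196) = 1.164 × 1.162 = 1.353 d.
D_c = (k_1/k_2) L₀ e^(−k_1 t_c) = (0.211/1.07) × 37.1 × e^(−0.211×1.353) = 0.1972 × 37.1 × 0.7517 = 5.500 mg/L.
Minimum DO = C_s − D_c = 8.50 − 5.500 = 3.000 mg/L.

t_c ≈ 1.35 d; D_c ≈ 5.50 mg/L; min DO ≈ 3.00 mg/L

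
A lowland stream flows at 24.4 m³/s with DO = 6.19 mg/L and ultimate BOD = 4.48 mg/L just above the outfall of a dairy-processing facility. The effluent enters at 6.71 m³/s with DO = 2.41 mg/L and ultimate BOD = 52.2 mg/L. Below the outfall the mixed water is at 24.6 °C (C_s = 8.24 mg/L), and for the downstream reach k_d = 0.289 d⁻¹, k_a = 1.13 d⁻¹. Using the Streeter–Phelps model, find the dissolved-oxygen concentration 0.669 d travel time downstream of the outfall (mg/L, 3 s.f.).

DO ≈ 5.09 mg/L

Mixed DO = (24.4×6.19 + 6.71×2.41)/(24.4+6.71) = 167.2/31.11 = 5.375 mg/L.
Mixed L₀ = (24.4×4.48 + 6.71×52.2)/(31.11) = 459.6/31.11 = 14.77 mg/L.
Initial deficit D₀ = C_s − DO₀ = 8.24 − 5.375 = 2.865 mg/L.
D(0.669) = [0.289×14.77/(1.13−0.289)](e^(−0.289×0.669) − e^(−1.13×0.669)) + 2.865 e^(−1.13×0.669)
= 5.076 × (0.8242 − 0.4696) + 2.865 × 0.4696 = 3.146 mg/L.
DO = 8.24 − 3.146 = 5.094 mg/L.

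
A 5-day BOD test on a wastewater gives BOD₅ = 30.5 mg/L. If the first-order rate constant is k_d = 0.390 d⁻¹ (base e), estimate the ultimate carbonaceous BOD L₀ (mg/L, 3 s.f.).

BOD₅ = L₀(1 − e^(−5k_d)) ⇒ L₀ = BOD₅ / (1 − e^(−5×0.390))
= 30.5 / (1 − 0.1423) = 30.5 / 0.8577 = 35.56 mg/L.

L₀ ≈ 35.6 mg/L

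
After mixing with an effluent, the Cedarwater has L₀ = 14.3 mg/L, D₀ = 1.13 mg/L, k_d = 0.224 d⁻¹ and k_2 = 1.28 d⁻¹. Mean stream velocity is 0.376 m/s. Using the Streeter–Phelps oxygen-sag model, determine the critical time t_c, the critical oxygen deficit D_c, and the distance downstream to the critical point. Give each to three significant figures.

t_c ≈ 1.21 d; D_c ≈ 1.91 mg/L; x_c ≈ 39.3 km

t_c = [1/(k_2−k_d)] ln[(k_2/k_d)(1 − D₀(k_2−k_d)/(k_d L₀))]
= [1/(1.28−0.224)] ln[(1.28/0.224)(1 − 1.13×1.056/(0.224×14.3))]
= (1/1.056) ln[5.714 × 0.6275] = 0.9470 × ln(3.586) = 0.9470 × 1.277 = 1.209 d.
L(t_c) = L₀ e^(−k_d t_c) = 14.3 × 0.7627 = 10.91 mg/L, and at the critical point k_2 D_c = k_d L, so D_c = (0.224/1.28) × 10.91 = 1.909 mg/L.
x_c = v t_c = 0.376 m/s × 1.209 d × 86400 s/d = 39280 m ≈ 39.3 km.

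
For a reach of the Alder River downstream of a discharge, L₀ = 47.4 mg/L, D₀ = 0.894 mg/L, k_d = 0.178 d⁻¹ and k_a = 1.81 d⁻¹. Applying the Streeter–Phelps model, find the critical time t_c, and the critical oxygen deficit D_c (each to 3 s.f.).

t_c = [1/(k_a−k_d)] ln[(k_a/k_d)(1 − D₀(k_a−k_d)/(k_d L₀))]
= [1/(1.81−0.178)] ln[(1.81/0.178)(1 − 0.894×1.632/(0.178×47.4))]
= (1/1.632) ln[10.17 × 0.8271] = 0.6127 × ln(8.410) = 0.6127 × 2.129 = 1.305 d.
D_c = (k_d/k_a) L₀ e^(−k_d t_c) = (0.178/1.81) × 47.4 × e^(−0.178×1.305) = 0.09834 × 47.4 × 0.7927 = 3.695 mg/L.

t_c ≈ 1.30 d; D_c ≈ 3.70 mg/L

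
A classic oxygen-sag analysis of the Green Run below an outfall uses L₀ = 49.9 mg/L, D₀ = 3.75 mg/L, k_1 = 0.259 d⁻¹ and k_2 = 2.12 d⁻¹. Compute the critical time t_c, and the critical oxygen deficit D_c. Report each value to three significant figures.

At the critical point dD/dt = 0, so k_1 L₀ e^(−k_1 t) = k_2 D. Substituting D(t) from the Streeter–Phelps equation and solving for t gives
t_c = ln[(k_2/k_1)(1 − D₀(k_2−k_1)/(k_1 L₀))] / (k_2−k_1).
Here k_2−k_1 = 1.861 d⁻¹ and 1 − D₀(k_2−k_1)/(k_1 L₀) = 1 − 3.75×1.861/(0.259×49.9) = 0.4600, so
t_c = ln(8.185 × 0.4600) / 1.861 = 1.326 / 1.861 = 0.7124 d.
D_c = (k_1/k_2) L₀ e^(−k_1 t_c) = (0.259/2.12) × 49.9 × e^(−0.259×0.7124) = 0.1222 × 49.9 × 0.8315 = 5.069 mg/L.

t_c ≈ 0.712 d; D_c ≈ 5.07 mg/L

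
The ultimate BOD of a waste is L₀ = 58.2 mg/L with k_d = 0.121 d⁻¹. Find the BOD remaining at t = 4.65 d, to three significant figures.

L_t = L₀ e^(−k_d t) = 58.2 × e^(−0.121×4.65) = 58.2 × 0.5697 = 33.16 mg/L.

L ≈ 33.2 mg/L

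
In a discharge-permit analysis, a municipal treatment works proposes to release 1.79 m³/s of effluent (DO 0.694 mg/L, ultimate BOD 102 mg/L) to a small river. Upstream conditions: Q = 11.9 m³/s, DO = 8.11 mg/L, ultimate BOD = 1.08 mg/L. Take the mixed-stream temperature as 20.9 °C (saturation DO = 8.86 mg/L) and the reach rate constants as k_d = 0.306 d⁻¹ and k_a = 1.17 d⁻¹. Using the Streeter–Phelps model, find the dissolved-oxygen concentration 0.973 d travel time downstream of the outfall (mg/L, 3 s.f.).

Mixed DO = (11.9×8.11 + 1.79×0.694)/(11.9+1.79) = 97.75/13.69 = 7.140 mg/L.
Mixed L₀ = (11.9×1.08 + 1.79×102)/(13.69) = 195.4/13.69 = 14.28 mg/L.
Initial deficit D₀ = C_s − DO₀ = 8.86 − 7.140 = 1.720 mg/L.
D(0.973) = [0.306×14.28/(1.17−0.306)](e^(−0.306×0.973) − e^(−1.17×0.973)) + 1.720 e^(−1.17×0.973)
= 5.056 × (0.7425 − 0.3203) + 1.720 × 0.3203 = 2.685 mg/L.
DO = 8.86 − 2.685 = 6.175 mg/L.

DO ≈ 6.17 mg/L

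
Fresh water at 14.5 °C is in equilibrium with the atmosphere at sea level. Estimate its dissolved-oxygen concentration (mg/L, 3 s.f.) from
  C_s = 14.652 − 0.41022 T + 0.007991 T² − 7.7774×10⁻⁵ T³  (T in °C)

C_s ≈ 10.1 mg/L

C_s = 14.652 − 0.41022×14.5 + 0.007991×14.5² − 7.7774×10⁻⁵×14.5³ = 10.15 mg/L.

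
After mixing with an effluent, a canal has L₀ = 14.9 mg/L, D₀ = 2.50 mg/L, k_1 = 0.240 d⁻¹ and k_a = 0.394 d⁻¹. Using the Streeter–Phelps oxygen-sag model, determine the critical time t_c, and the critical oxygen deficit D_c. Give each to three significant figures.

t_c ≈ 2.48 d; D_c ≈ 5.01 mg/L

With k_a/k_1 = 1.642 and 1 − D₀(k_a−k_1)/(k_1 L₀) = 0.8923,
t_c = ln(1.642 × 0.8923) / (0.394 − 0.240) = ln(1.465) / 0.1540 = 0.3818/0.1540 = 2.479 d.
L(t_c) = L₀ e^(−k_1 t_c) = 14.9 × 0.5516 = 8.218 mg/L, and at the critical point k_a D_c = k_1 L, so D_c = (0.240/0.394) × 8.218 = 5.006 mg/L.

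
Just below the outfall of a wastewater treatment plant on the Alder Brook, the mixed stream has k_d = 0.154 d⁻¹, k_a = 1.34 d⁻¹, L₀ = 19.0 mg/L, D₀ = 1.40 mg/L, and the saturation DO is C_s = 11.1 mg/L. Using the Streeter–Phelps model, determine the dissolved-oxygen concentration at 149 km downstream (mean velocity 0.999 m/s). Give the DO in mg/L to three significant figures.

DO ≈ 9.31 mg/L

Travel time t = x/v = 149 km / (0.999 m/s) = 149000 m / 0.999 m/s = 149100 s = 1.726 d.
k_d L₀/(k_a−k_d) = 0.154×19.0/(1.34−0.154) = 2.926/1.186 = 2.467 mg/L.
e^(−k_d t) = e^(−0.154×1.726) = 0.7666; e^(−k_a t) = e^(−1.34×1.726) = 0.09894.
D = 2.467 × (0.7666 − 0.09894) + 1.40 × 0.09894 = 1.647 + 0.1385 = 1.786 mg/L.
DO = C_s − D = 11.1 − 1.786 = 9.314 mg/L.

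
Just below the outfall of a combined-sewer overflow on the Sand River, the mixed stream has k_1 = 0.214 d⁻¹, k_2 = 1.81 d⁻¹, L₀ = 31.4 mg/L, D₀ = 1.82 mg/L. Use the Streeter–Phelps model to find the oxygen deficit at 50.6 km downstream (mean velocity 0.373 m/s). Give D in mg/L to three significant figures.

D ≈ 2.87 mg/L

Travel time t = x/v = 50.6 km / (0.373 m/s) = 50600 m / 0.373 m/s = 135700 s = 1.570 d.
k_1 L₀/(k_2−k_1) = 0.214×31.4/(1.81−0.214) = 6.720/1.596 = 4.210 mg/L.
e^(−k_1 t) = e^(−0.214×1.570) = 0.7146; e^(−k_2 t) = e^(−1.81×1.570) = 0.05832.
D = 4.210 × (0.7146 − 0.05832) + 1.82 × 0.05832 = 2.763 + 0.1061 = 2.869 mg/L.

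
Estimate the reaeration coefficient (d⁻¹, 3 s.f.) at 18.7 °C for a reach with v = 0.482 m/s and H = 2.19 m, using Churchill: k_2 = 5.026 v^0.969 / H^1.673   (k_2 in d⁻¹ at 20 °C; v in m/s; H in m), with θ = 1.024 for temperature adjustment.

k_2 ≈ 0.647 d⁻¹

k_2(20) = 5.026 × 0.482^0.969 / 2.19^1.673 = 5.026 × 0.4930 / 3.712 = 0.6676 d⁻¹.
k_2(18.7) = 0.6676 × 1.024^(18.7−20) = 0.6676 × 0.9696 = 0.6474 d⁻¹.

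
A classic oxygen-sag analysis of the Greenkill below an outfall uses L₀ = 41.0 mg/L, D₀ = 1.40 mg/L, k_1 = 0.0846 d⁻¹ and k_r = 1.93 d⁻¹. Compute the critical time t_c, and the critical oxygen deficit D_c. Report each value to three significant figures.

t_c = [1/(k_r−k_1)] ln[(k_r/k_1)(1 − D₀(k_r−k_1)/(k_1 L₀))]
= [1/(1.93−0.0846)] ln[(1.93/0.0846)(1 − 1.40×1.845/(0.0846×41.0))]
= (1/1.845) ln[22.81 × 0.2552] = 0.5419 × ln(5.821) = 0.5419 × 1.761 = 0.9545 d.
D_c = (k_1/k_r) L₀ e^(−k_1 t_c) = (0.0846/1.93) × 41.0 × e^(−0.0846×0.9545) = 0.04383 × 41.0 × 0.9224 = 1.658 mg/L.

t_c ≈ 0.955 d; D_c ≈ 1.66 mg/L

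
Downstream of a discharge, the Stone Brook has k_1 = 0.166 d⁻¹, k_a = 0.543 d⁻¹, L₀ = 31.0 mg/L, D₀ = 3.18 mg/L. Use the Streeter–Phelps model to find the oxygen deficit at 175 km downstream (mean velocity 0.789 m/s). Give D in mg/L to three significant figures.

D ≈ 6.32 mg/L

Travel time t = x/v = 175 km / (0.789 m/s) = 175000 m / 0.789 m/s = 221800 s = 2.567 d.
k_1 L₀/(k_a−k_1) = 0.166×31.0/(0.543−0.166) = 5.146/0.3770 = 13.65 mg/L.
e^(−k_1 t) = e^(−0.166×2.567) = 0.6530; e^(−k_a t) = e^(−0.543×2.567) = 0.2481.
D = 13.65 × (0.6530 − 0.2481) + 3.18 × 0.2481 = 5.527 + 0.7889 = 6.316 mg/L.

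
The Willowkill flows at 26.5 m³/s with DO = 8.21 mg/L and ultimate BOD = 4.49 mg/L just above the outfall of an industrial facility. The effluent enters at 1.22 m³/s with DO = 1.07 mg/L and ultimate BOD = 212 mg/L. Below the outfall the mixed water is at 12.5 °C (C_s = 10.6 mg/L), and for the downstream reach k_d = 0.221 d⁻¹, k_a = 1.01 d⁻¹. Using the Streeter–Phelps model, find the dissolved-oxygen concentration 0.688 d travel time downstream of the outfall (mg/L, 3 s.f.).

Mixed DO = (26.5×8.21 + 1.22×1.07)/(26.5+1.22) = 218.9/27.72 = 7.896 mg/L.
Mixed L₀ = (26.5×4.49 + 1.22×212)/(27.72) = 377.6/27.72 = 13.62 mg/L.
Initial deficit D₀ = C_s − DO₀ = 10.6 − 7.896 = 2.704 mg/L.
D(0.688) = [0.221×13.62/(1.01−0.221)](e^(−0.221×0.688) − e^(−1.01×0.688)) + 2.704 e^(−1.01×0.688)
= 3.816 × (0.8589 − 0.4991) + 2.704 × 0.4991 = 2.723 mg/L.
DO = 10.6 − 2.723 = 7.877 mg/L.

DO ≈ 7.88 mg/L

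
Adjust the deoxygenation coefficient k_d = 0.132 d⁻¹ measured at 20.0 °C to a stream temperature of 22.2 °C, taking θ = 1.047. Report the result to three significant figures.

k_d ≈ 0.146 d⁻¹

k_d(T₂) = k_d(T₁) · θ^(T₂−T₁) = 0.132 × 1.047^(22.2−20.0)
= 0.132 × 1.047^2.20 = 0.132 × 1.106 = 0.1460 d⁻¹.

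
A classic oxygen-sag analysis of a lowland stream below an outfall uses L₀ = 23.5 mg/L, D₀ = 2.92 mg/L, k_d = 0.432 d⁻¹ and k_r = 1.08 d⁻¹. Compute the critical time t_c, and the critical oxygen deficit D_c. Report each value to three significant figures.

t_c = [1/(k_r−k_d)] ln[(k_r/k_d)(1 − D₀(k_r−k_d)/(k_d L₀))]
= [1/(1.08−0.432)] ln[(1.08/0.432)(1 − 2.92×0.6480/(0.432×23.5))]
= (1/0.6480) ln[2.500 × 0.8136] = 1.543 × ln(2.034) = 1.543 × 0.7100 = 1.096 d.
L(t_c) = L₀ e^(−k_d t_c) = 23.5 × 0.6229 = 14.64 mg/L, and at the critical point k_r D_c = k_d L, so D_c = (0.432/1.08) × 14.64 = 5.855 mg/L.

t_c ≈ 1.10 d; D_c ≈ 5.86 mg/L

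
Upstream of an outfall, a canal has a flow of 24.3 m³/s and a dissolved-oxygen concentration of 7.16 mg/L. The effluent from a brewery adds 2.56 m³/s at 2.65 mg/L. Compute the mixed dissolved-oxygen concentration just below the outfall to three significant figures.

Flow-weighted mixing: C = (Q_r C_r + Q_w C_w)/(Q_r + Q_w)
= (24.3×7.16 + 2.56×2.65)/(24.3 + 2.56) = 180.8/26.86 = 6.730 mg/L.

6.73 mg/L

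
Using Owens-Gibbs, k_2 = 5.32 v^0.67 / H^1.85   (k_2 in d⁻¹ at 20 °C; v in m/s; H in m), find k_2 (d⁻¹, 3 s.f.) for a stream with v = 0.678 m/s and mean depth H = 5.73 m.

k_2 ≈ 0.162 d⁻¹

k_2 = 5.32 × 0.678^0.67 / 5.73^1.85 = 5.32 × 0.7708 / 25.27 = 0.1623 d⁻¹.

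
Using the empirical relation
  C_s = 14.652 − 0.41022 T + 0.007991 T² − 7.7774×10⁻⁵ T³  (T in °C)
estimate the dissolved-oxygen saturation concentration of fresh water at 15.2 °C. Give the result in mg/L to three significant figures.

C_s = 14.652 − 0.41022×15.2 + 0.007991×15.2² − 7.7774×10⁻⁵×15.2³ = 9.990 mg/L.

C_s ≈ 9.99 mg/L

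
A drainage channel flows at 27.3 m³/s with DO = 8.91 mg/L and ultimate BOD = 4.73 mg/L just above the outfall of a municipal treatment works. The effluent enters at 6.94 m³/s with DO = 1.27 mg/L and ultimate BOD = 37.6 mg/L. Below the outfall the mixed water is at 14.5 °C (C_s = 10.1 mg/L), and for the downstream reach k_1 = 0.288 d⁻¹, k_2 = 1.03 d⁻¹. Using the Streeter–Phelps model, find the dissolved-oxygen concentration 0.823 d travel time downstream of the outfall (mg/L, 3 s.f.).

DO ≈ 7.33 mg/L

Mixed DO = (27.3×8.91 + 6.94×1.27)/(27.3+6.94) = 252.1/34.24 = 7.361 mg/L.
Mixed L₀ = (27.3×4.73 + 6.94×37.6)/(34.24) = 390.1/34.24 = 11.39 mg/L.
Initial deficit D₀ = C_s − DO₀ = 10.1 − 7.361 = 2.739 mg/L.
D(0.823) = [0.288×11.39/(1.03−0.288)](e^(−0.288×0.823) − e^(−1.03×0.823)) + 2.739 e^(−1.03×0.823)
= 4.422 × (0.7890 − 0.4284) + 2.739 × 0.4284 = 2.768 mg/L.
DO = 10.1 − 2.768 = 7.332 mg/L.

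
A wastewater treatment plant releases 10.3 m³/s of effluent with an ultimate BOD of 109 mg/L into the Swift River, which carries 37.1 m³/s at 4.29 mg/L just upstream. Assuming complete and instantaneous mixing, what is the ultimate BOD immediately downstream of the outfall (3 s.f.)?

Flow-weighted mixing: C = (Q_r C_r + Q_w C_w)/(Q_r + Q_w)
= (37.1×4.29 + 10.3×109)/(37.1 + 10.3) = 1282/47.40 = 27.04 mg/L.

27.0 mg/L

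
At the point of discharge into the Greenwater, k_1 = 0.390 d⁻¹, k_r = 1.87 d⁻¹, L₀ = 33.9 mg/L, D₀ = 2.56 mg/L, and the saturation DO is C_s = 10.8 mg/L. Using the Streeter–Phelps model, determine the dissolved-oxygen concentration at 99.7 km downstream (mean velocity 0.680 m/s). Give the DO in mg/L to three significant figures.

Travel time t = x/v = 99.7 km / (0.680 m/s) = 99700 m / 0.680 m/s = 146600 s = 1.697 d.
k_1 L₀/(k_r−k_1) = 0.390×33.9/(1.87−0.390) = 13.22/1.480 = 8.933 mg/L.
e^(−k_1 t) = e^(−0.390×1.697) = 0.5159; e^(−k_r t) = e^(−1.87×1.697) = 0.04186.
D = 8.933 × (0.5159 − 0.04186) + 2.56 × 0.04186 = 4.235 + 0.1072 = 4.342 mg/L.
DO = C_s − D = 10.8 − 4.342 = 6.458 mg/L.

DO ≈ 6.46 mg/L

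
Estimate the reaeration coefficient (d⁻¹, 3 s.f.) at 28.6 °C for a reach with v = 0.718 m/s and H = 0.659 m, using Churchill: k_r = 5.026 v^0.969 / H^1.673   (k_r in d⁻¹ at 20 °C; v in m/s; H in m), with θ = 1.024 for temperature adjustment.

k_r(20) = 5.026 × 0.718^0.969 / 0.659^1.673 = 5.026 × 0.7254 / 0.4977 = 7.325 d⁻¹.
k_r(28.6) = 7.325 × 1.024^(28.6−20) = 7.325 × 1.226 = 8.982 d⁻¹.

k_r ≈ 8.98 d⁻¹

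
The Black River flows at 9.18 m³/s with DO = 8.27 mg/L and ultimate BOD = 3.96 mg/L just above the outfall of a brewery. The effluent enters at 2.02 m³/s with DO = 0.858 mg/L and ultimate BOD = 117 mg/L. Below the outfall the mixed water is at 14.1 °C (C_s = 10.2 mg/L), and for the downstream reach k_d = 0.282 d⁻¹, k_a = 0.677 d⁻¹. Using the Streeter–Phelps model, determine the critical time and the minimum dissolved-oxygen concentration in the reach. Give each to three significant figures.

t_c ≈ 1.69 d; minimum DO ≈ 3.90 mg/L

Mixed DO = (9.18×8.27 + 2.02×0.858)/(9.18+2.02) = 77.65/11.20 = 6.933 mg/L.
Mixed L₀ = (9.18×3.96 + 2.02×117)/(11.20) = 272.7/11.20 = 24.35 mg/L.
Initial deficit D₀ = C_s − DO₀ = 10.2 − 6.933 = 3.267 mg/L.
t_c = (1/0.3950) ln[(0.677/0.282)(1 − 3.267×0.3950/(0.282×24.35))] = 2.532 × ln(1.950) = 1.690 d.
D_c = (0.282/0.677) × 24.35 × e^(−0.282×1.690) = 0.4165 × 24.35 × 0.6209 = 6.297 mg/L.
Minimum DO = 10.2 − 6.297 = 3.903 mg/L.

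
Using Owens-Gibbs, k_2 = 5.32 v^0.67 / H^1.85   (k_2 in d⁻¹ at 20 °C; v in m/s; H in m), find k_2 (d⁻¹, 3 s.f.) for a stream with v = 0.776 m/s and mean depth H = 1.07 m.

k_2 = 5.32 × 0.776^0.67 / 1.07^1.85 = 5.32 × 0.8437 / 1.133 = 3.961 d⁻¹.

k_2 ≈ 3.96 d⁻¹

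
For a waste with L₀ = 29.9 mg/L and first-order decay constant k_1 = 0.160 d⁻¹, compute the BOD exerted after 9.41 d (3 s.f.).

y_t = L₀(1 − e^(−k_1 t)) = 29.9 × (1 − e^(−0.160×9.41))
= 29.9 × (1 − 0.2219) = 29.9 × 0.7781 = 23.27 mg/L.

y ≈ 23.3 mg/L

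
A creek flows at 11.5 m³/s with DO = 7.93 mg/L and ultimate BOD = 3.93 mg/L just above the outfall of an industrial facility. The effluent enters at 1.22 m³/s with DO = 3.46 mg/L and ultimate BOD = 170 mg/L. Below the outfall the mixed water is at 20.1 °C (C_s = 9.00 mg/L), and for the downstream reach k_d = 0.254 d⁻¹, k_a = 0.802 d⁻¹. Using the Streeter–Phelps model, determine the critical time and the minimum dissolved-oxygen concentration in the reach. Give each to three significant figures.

Mixed DO = (11.5×7.93 + 1.22×3.46)/(11.5+1.22) = 95.42/12.72 = 7.501 mg/L.
Mixed L₀ = (11.5×3.93 + 1.22×170)/(12.72) = 252.6/12.72 = 19.86 mg/L.
Initial deficit D₀ = C_s − DO₀ = 9.00 − 7.501 = 1.499 mg/L.
t_c = (1/0.5480) ln[(0.802/0.254)(1 − 1.499×0.5480/(0.254×19.86))] = 1.825 × ln(2.643) = 1.774 d.
D_c = (0.254/0.802) × 19.86 × e^(−0.254×1.774) = 0.3167 × 19.86 × 0.6373 = 4.008 mg/L.
Minimum DO = 9.00 − 4.008 = 4.992 mg/L.

t_c ≈ 1.77 d; minimum DO ≈ 4.99 mg/L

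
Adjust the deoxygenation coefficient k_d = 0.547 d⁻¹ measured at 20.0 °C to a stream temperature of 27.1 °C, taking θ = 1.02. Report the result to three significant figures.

k_d(T₂) = k_d(T₁) · θ^(T₂−T₁) = 0.547 × 1.02^(27.1−20.0)
= 0.547 × 1.02^7.10 = 0.547 × 1.151 = 0.6296 d⁻¹.

k_d ≈ 0.630 d⁻¹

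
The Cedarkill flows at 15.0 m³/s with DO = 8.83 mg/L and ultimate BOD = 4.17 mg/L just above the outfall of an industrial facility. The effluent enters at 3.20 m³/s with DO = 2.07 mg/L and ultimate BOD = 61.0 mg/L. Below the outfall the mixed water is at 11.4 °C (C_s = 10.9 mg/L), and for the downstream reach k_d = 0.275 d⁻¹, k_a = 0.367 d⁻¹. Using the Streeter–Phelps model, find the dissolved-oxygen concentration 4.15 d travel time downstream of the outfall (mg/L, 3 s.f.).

Mixed DO = (15.0×8.83 + 3.20×2.07)/(15.0+3.20) = 139.1/18.20 = 7.641 mg/L.
Mixed L₀ = (15.0×4.17 + 3.20×61.0)/(18.20) = 257.8/18.20 = 14.16 mg/L.
Initial deficit D₀ = C_s − DO₀ = 10.9 − 7.641 = 3.259 mg/L.
D(4.15) = [0.275×14.16/(0.367−0.275)](e^(−0.275×4.15) − e^(−0.367×4.15)) + 3.259 e^(−0.367×4.15)
= 42.33 × (0.3194 − 0.2180) + 3.259 × 0.2180 = 5.002 mg/L.
DO = 10.9 − 5.002 = 5.898 mg/L.

DO ≈ 5.90 mg/L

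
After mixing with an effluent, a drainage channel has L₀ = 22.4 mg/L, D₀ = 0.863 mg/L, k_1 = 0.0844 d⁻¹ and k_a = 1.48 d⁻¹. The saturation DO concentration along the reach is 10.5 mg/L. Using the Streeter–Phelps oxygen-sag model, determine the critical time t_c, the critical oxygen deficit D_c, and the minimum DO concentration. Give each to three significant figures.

t_c ≈ 1.33 d; D_c ≈ 1.14 mg/L; min DO ≈ 9.36 mg/L

With k_a/k_1 = 17.54 and 1 − D₀(k_a−k_1)/(k_1 L₀) = 0.3629,
t_c = ln(17.54 × 0.3629) / (1.48 − 0.0844) = ln(6.364) / 1.396 = 1.851/1.396 = 1.326 d.
L(t_c) = L₀ e^(−k_1 t_c) = 22.4 × 0.8941 = 20.03 mg/L, and at the critical point k_a D_c = k_1 L, so D_c = (0.0844/1.48) × 20.03 = 1.142 mg/L.
Minimum DO = C_s − D_c = 10.5 − 1.142 = 9.358 mg/L.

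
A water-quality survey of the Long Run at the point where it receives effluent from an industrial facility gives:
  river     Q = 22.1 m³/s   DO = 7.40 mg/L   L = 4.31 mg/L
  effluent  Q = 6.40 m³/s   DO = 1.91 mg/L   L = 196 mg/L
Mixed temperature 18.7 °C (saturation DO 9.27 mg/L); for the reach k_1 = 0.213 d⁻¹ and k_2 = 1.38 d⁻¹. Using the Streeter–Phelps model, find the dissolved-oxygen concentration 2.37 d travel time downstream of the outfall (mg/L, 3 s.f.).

Mixed DO = (22.1×7.40 + 6.40×1.91)/(22.1+6.40) = 175.8/28.50 = 6.167 mg/L.
Mixed L₀ = (22.1×4.31 + 6.40×196)/(28.50) = 1350/28.50 = 47.36 mg/L.
Initial deficit D₀ = C_s − DO₀ = 9.27 − 6.167 = 3.103 mg/L.
D(2.37) = [0.213×47.36/(1.38−0.213)](e^(−0.213×2.37) − e^(−1.38×2.37)) + 3.103 e^(−1.38×2.37)
= 8.643 × (0.6036 − 0.03798) + 3.103 × 0.03798 = 5.007 mg/L.
DO = 9.27 − 5.007 = 4.263 mg/L.

DO ≈ 4.26 mg/L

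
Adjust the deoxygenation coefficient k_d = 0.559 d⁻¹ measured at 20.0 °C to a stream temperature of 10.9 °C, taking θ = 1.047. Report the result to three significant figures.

k_d ≈ 0.368 d⁻¹

k_d(T₂) = k_d(T₁) · θ^(T₂−T₁) = 0.559 × 1.047^(10.9−20.0)
= 0.559 × 1.047^-9.10 = 0.559 × 0.6584 = 0.3680 d⁻¹.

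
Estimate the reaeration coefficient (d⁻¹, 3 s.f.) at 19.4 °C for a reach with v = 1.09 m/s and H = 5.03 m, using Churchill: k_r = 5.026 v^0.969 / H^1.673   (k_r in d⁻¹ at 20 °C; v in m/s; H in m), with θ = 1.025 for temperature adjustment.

k_r(20) = 5.026 × 1.09^0.969 / 5.03^1.673 = 5.026 × 1.087 / 14.92 = 0.3662 d⁻¹.
k_r(19.4) = 0.3662 × 1.025^(19.4−20) = 0.3662 × 0.9853 = 0.3609 d⁻¹.

k_r ≈ 0.361 d⁻¹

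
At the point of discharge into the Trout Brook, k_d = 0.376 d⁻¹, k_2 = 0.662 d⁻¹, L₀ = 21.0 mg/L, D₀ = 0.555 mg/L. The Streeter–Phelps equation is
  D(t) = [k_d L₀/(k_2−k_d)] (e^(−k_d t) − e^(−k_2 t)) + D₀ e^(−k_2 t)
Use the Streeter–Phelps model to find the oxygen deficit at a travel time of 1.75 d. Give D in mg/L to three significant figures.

D ≈ 5.80 mg/L

k_d L₀/(k_2−k_d) = 0.376×21.0/(0.662−0.376) = 7.896/0.2860 = 27.61 mg/L.
e^(−k_d t) = e^(−0.376×1.750) = 0.5179; e^(−k_2 t) = e^(−0.662×1.750) = 0.3140.
D = 27.61 × (0.5179 − 0.3140) + 0.555 × 0.3140 = 5.630 + 0.1742 = 5.804 mg/L.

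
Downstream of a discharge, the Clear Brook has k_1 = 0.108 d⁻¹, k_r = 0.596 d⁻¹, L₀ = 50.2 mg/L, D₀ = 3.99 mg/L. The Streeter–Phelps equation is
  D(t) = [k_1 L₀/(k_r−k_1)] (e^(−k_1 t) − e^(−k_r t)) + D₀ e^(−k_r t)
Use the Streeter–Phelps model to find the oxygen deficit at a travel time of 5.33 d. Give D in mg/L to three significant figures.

D ≈ 5.95 mg/L

k_1 L₀/(k_r−k_1) = 0.108×50.2/(0.596−0.108) = 5.422/0.4880 = 11.11 mg/L.
e^(−k_1 t) = e^(−0.108×5.330) = 0.5623; e^(−k_r t) = e^(−0.596×5.330) = 0.04172.
D = 11.11 × (0.5623 − 0.04172) + 3.99 × 0.04172 = 5.784 + 0.1665 = 5.950 mg/L.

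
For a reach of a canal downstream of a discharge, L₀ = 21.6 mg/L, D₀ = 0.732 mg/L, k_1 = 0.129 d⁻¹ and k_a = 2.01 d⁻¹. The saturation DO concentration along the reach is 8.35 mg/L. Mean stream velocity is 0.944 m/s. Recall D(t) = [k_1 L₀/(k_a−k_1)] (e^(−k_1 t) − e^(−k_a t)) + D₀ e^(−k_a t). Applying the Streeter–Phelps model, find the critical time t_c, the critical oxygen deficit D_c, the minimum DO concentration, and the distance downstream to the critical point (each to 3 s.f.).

With k_a/k_1 = 15.58 and 1 − D₀(k_a−k_1)/(k_1 L₀) = 0.5059,
t_c = ln(15.58 × 0.5059) / (2.01 − 0.129) = ln(7.882) / 1.881 = 2.065/1.881 = 1.098 d.
L(t_c) = L₀ e^(−k_1 t_c) = 21.6 × 0.8680 = 18.75 mg/L, and at the critical point k_a D_c = k_1 L, so D_c = (0.129/2.01) × 18.75 = 1.203 mg/L.
Minimum DO = C_s − D_c = 8.35 − 1.203 = 7.147 mg/L.
x_c = v t_c = 0.944 m/s × 1.098 d × 86400 s/d = 89520 m ≈ 89.5 km.

t_c ≈ 1.10 d; D_c ≈ 1.20 mg/L; min DO ≈ 7.15 mg/L; x_c ≈ 89.5 km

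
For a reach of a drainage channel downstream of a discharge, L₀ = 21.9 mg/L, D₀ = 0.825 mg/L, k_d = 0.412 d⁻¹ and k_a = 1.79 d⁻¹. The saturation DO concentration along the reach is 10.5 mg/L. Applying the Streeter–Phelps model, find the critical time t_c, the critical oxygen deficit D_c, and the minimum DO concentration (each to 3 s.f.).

t_c ≈ 0.968 d; D_c ≈ 3.38 mg/L; min DO ≈ 7.12 mg/L

With k_a/k_d = 4.345 and 1 − D₀(k_a−k_d)/(k_d L₀) = 0.8740,
t_c = ln(4.345 × 0.8740) / (1.79 − 0.412) = ln(3.797) / 1.378 = 1.334/1.378 = 0.9683 d.
L(t_c) = L₀ e^(−k_d t_c) = 21.9 × 0.6710 = 14.70 mg/L, and at the critical point k_a D_c = k_d L, so D_c = (0.412/1.79) × 14.70 = 3.382 mg/L.
Minimum DO = C_s − D_c = 10.5 − 3.382 = 7.118 mg/L.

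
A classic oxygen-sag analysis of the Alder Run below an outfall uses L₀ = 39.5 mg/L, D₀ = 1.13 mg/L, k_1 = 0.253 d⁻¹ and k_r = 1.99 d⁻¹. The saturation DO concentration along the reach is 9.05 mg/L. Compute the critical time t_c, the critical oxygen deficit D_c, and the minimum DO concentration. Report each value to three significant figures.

t_c ≈ 1.06 d; D_c ≈ 3.84 mg/L; min DO ≈ 5.21 mg/L

With k_r/k_1 = 7.866 and 1 − D₀(k_r−k_1)/(k_1 L₀) = 0.8036,
t_c = ln(7.866 × 0.8036) / (1.99 − 0.253) = ln(6.321) / 1.737 = 1.844/1.737 = 1.062 d.
L(t_c) = L₀ e^(−k_1 t_c) = 39.5 × 0.7645 = 30.20 mg/L, and at the critical point k_r D_c = k_1 L, so D_c = (0.253/1.99) × 30.20 = 3.839 mg/L.
Minimum DO = C_s − D_c = 9.05 − 3.839 = 5.211 mg/L.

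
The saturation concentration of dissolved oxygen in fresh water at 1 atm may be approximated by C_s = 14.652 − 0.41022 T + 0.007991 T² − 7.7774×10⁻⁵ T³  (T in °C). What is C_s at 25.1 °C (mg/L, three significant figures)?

C_s = 14.652 − 0.41022×25.1 + 0.007991×25.1² − 7.7774×10⁻⁵×25.1³ = 8.160 mg/L.

C_s ≈ 8.16 mg/L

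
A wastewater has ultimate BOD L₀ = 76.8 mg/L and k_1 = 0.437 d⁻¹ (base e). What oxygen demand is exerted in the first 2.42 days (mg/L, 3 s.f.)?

y ≈ 50.1 mg/L

y_t = L₀(1 − e^(−k_1 t)) = 76.8 × (1 − e^(−0.437×2.42))
= 76.8 × (1 − 0.3473) = 76.8 × 0.6527 = 50.13 mg/L.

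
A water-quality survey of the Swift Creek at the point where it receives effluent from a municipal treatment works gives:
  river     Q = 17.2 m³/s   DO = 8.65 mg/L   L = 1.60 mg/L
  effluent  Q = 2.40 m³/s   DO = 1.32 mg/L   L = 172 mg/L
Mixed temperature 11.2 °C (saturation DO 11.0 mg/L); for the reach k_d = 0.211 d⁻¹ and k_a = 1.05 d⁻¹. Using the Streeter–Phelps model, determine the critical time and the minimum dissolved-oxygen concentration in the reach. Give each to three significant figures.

Mixed DO = (17.2×8.65 + 2.40×1.32)/(17.2+2.40) = 151.9/19.60 = 7.752 mg/L.
Mixed L₀ = (17.2×1.60 + 2.40×172)/(19.60) = 440.3/19.60 = 22.47 mg/L.
Initial deficit D₀ = C_s − DO₀ = 11.0 − 7.752 = 3.248 mg/L.
t_c = (1/0.8390) ln[(1.05/0.211)(1 − 3.248×0.8390/(0.211×22.47))] = 1.192 × ln(2.116) = 0.8933 d.
D_c = (0.211/1.05) × 22.47 × e^(−0.211×0.8933) = 0.2010 × 22.47 × 0.8282 = 3.739 mg/L.
Minimum DO = 11.0 − 3.739 = 7.261 mg/L.

t_c ≈ 0.893 d; minimum DO ≈ 7.26 mg/L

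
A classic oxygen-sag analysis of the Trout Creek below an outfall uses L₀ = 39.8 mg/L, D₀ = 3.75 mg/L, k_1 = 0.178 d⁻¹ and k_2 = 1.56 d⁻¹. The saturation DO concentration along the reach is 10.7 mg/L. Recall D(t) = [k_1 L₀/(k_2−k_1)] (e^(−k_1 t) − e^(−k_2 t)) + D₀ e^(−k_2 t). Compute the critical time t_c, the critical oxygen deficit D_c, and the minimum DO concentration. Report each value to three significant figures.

With k_2/k_1 = 8.764 and 1 − D₀(k_2−k_1)/(k_1 L₀) = 0.2685,
t_c = ln(8.764 × 0.2685) / (1.56 − 0.178) = ln(2.353) / 1.382 = 0.8556/1.382 = 0.6191 d.
L(t_c) = L₀ e^(−k_1 t_c) = 39.8 × 0.8957 = 35.65 mg/L, and at the critical point k_2 D_c = k_1 L, so D_c = (0.178/1.56) × 35.65 = 4.067 mg/L.
Minimum DO = C_s − D_c = 10.7 − 4.067 = 6.633 mg/L.

t_c ≈ 0.619 d; D_c ≈ 4.07 mg/L; min DO ≈ 6.63 mg/L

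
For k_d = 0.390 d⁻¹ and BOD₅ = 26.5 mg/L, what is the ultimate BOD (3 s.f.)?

L₀ ≈ 30.9 mg/L

BOD₅ = L₀(1 − e^(−5k_d)) ⇒ L₀ = BOD₅ / (1 − e^(−5×0.390))
= 26.5 / (1 − 0.1423) = 26.5 / 0.8577 = 30.90 mg/L.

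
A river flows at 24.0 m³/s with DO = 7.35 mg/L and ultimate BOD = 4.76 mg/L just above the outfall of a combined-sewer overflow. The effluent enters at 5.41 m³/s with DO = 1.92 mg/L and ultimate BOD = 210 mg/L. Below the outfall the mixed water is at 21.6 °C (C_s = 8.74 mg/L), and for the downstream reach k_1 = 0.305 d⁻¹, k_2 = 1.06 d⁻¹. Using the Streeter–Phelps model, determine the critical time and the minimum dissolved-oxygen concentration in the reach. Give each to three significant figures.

Mixed DO = (24.0×7.35 + 5.41×1.92)/(24.0+5.41) = 186.8/29.41 = 6.351 mg/L.
Mixed L₀ = (24.0×4.76 + 5.41×210)/(29.41) = 1250/29.41 = 42.51 mg/L.
Initial deficit D₀ = C_s − DO₀ = 8.74 − 6.351 = 2.389 mg/L.
t_c = (1/0.7550) ln[(1.06/0.305)(1 − 2.389×0.7550/(0.305×42.51))] = 1.325 × ln(2.992) = 1.452 d.
D_c = (0.305/1.06) × 42.51 × e^(−0.305×1.452) = 0.2877 × 42.51 × 0.6423 = 7.857 mg/L.
Minimum DO = 8.74 − 7.857 = 0.8831 mg/L.

t_c ≈ 1.45 d; minimum DO ≈ 0.883 mg/L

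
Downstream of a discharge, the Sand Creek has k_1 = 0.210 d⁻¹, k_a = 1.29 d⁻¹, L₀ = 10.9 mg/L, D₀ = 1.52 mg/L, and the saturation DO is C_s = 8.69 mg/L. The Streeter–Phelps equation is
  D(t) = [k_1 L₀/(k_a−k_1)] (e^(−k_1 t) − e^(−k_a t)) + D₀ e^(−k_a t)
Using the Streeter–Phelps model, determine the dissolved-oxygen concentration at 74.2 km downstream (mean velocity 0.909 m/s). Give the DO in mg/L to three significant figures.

DO ≈ 7.13 mg/L

Travel time t = x/v = 74.2 km / (0.909 m/s) = 74200 m / 0.909 m/s = 81630 s = 0.9448 d.
k_1 L₀/(k_a−k_1) = 0.210×10.9/(1.29−0.210) = 2.289/1.080 = 2.119 mg/L.
e^(−k_1 t) = e^(−0.210×0.9448) = 0.8200; e^(−k_a t) = e^(−1.29×0.9448) = 0.2956.
D = 2.119 × (0.8200 − 0.2956) + 1.52 × 0.2956 = 1.112 + 0.4493 = 1.561 mg/L.
DO = C_s − D = 8.69 − 1.561 = 7.129 mg/L.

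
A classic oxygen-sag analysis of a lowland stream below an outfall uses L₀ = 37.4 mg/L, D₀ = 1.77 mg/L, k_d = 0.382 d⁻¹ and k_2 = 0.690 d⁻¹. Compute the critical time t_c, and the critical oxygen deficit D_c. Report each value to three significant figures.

With k_2/k_d = 1.806 and 1 − D₀(k_2−k_d)/(k_d L₀) = 0.9618,
t_c = ln(1.806 × 0.9618) / (0.690 − 0.382) = ln(1.737) / 0.3080 = 0.5524/0.3080 = 1.793 d.
L(t_c) = L₀ e^(−k_d t_c) = 37.4 × 0.5041 = 18.85 mg/L, and at the critical point k_2 D_c = k_d L, so D_c = (0.382/0.690) × 18.85 = 10.44 mg/L.

t_c ≈ 1.79 d; D_c ≈ 10.4 mg/L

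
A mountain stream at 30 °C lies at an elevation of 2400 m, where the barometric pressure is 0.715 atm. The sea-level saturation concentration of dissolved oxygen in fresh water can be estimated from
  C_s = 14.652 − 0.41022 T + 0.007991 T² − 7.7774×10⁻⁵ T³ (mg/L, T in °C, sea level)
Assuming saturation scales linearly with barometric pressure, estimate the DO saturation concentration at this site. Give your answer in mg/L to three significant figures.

At sea level: C_s = 14.652 − 0.41022×30 + 0.007991×30² − 7.7774×10⁻⁵×30³ = 7.437 mg/L.
Pressure correction: C_s' = 7.437 × 0.715 = 5.318 mg/L.

C_s ≈ 5.32 mg/L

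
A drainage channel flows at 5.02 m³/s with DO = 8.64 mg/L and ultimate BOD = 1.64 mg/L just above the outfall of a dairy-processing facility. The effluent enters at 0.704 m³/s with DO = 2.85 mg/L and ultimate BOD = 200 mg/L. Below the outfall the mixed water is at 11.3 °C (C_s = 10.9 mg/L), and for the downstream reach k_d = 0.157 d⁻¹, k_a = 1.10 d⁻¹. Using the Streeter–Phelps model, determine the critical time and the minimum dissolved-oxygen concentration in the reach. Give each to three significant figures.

t_c ≈ 0.837 d; minimum DO ≈ 7.64 mg/L

Mixed DO = (5.02×8.64 + 0.704×2.85)/(5.02+0.704) = 45.38/5.724 = 7.928 mg/L.
Mixed L₀ = (5.02×1.64 + 0.704×200)/(5.724) = 149.0/5.724 = 26.04 mg/L.
Initial deficit D₀ = C_s − DO₀ = 10.9 − 7.928 = 2.972 mg/L.
t_c = (1/0.9430) ln[(1.10/0.157)(1 − 2.972×0.9430/(0.157×26.04))] = 1.060 × ln(2.203) = 0.8373 d.
D_c = (0.157/1.10) × 26.04 × e^(−0.157×0.8373) = 0.1427 × 26.04 × 0.8768 = 3.258 mg/L.
Minimum DO = 10.9 − 3.258 = 7.642 mg/L.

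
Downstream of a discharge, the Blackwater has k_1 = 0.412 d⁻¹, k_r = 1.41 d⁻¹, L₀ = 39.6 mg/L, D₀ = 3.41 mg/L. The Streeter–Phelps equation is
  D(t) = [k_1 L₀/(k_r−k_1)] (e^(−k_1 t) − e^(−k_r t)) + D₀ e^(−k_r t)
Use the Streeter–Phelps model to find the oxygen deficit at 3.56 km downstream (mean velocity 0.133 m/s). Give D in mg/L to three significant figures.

D ≈ 6.03 mg/L

Travel time t = x/v = 3.56 km / (0.133 m/s) = 3560 m / 0.133 m/s = 26770 s = 0.3098 d.
k_1 L₀/(k_r−k_1) = 0.412×39.6/(1.41−0.412) = 16.32/0.9980 = 16.35 mg/L.
e^(−k_1 t) = e^(−0.412×0.3098) = 0.8802; e^(−k_r t) = e^(−1.41×0.3098) = 0.6461.
D = 16.35 × (0.8802 − 0.6461) + 3.41 × 0.6461 = 3.827 + 2.203 = 6.030 mg/L.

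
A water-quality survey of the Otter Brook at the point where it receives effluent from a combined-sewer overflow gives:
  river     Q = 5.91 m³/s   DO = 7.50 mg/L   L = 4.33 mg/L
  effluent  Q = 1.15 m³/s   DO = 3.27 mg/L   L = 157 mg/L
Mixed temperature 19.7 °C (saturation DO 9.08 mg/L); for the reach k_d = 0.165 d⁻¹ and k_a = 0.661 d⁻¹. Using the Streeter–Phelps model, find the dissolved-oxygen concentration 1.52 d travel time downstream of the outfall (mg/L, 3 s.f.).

DO ≈ 4.25 mg/L

Mixed DO = (5.91×7.50 + 1.15×3.27)/(5.91+1.15) = 48.09/7.060 = 6.811 mg/L.
Mixed L₀ = (5.91×4.33 + 1.15×157)/(7.060) = 206.1/7.060 = 29.20 mg/L.
Initial deficit D₀ = C_s − DO₀ = 9.08 − 6.811 = 2.269 mg/L.
D(1.52) = [0.165×29.20/(0.661−0.165)](e^(−0.165×1.52) − e^(−0.661×1.52)) + 2.269 e^(−0.661×1.52)
= 9.713 × (0.7782 − 0.3661) + 2.269 × 0.3661 = 4.833 mg/L.
DO = 9.08 − 4.833 = 4.247 mg/L.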